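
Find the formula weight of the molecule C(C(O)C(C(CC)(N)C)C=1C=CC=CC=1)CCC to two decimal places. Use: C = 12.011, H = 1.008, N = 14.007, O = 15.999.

Molecular formula: C16H27NO.
M = 16×12.011 + 27×1.008 + 1×14.007 + 1×15.999 = 249.40 g/mol.

249.40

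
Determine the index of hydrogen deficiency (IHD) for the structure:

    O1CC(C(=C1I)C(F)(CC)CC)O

2

Molecular formula from the SMILES: C9H14FIO2.
DoU = (2C + 2 + N − H − X)/2 = (2·9 + 2 + 0 − 14 − 2)/2 = 4/2 = 2.
(Structurally: 1 ring(s) + 1 π bond(s) = 2.)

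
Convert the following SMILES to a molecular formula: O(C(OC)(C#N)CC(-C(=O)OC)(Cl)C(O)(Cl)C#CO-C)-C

C12H15Cl2NO6

Heavy atoms from the SMILES: 12 C, 2 Cl, 1 N, 6 O.
Implicit hydrogens by atom environment:
  7 × C: no H
  5 × O: no H
  4 × C: 3 H each → 12
  2 × Cl: no H
  1 × C: 2 H
  1 × N: no H
  1 × O: 1 H
  Total hydrogens = 15.
Molecular formula: C12H15Cl2NO6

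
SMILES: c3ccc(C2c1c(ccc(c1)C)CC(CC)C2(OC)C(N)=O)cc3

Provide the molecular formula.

C21H25NO2

Heavy atoms from the SMILES: 21 C, 1 N, 2 O.
Implicit hydrogens by atom environment:
  8 × C (aromatic): 1 H each → 8
  4 × C (aromatic): no H
  3 × C: 3 H each → 9
  2 × C: 2 H each → 4
  2 × C: 1 H each → 2
  2 × C: no H
  2 × O: no H
  1 × N: 2 H
  Total hydrogens = 25.
Molecular formula: C21H25NO2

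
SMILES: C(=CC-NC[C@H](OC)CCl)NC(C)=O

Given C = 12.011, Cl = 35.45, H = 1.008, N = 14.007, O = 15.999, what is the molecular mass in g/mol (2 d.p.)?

Molecular formula: C9H17ClN2O2.
M = 9×12.011 + 1×35.45 + 17×1.008 + 2×14.007 + 2×15.999 = 220.70 g/mol.

220.70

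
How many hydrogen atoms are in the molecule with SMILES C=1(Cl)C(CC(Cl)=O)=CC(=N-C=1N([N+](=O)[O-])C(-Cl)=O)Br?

Hydrogens are implicit in SMILES; fill each atom to its normal valence:
  4 × C (aromatic): no H
  3 × Cl: no H
  3 × O: no H
  2 × C: no H
  1 × Br: no H
  1 × C: 2 H
  1 × C (aromatic): 1 H
  1 × N (aromatic): no H
  1 × N: no H
  1 × N (charge +1): no H
  1 × O (charge -1): no H
  Total hydrogens = 3.

3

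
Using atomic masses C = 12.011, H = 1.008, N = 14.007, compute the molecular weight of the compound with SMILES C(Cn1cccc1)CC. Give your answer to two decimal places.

123.20

Molecular formula: C8H13N.
M = 8×12.011 + 13×1.008 + 1×14.007 = 123.20 g/mol.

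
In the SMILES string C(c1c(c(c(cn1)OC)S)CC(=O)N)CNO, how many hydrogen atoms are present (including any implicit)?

Hydrogens are implicit in SMILES; fill each atom to its normal valence:
  4 × C (aromatic): no H
  3 × C: 2 H each → 6
  2 × O: no H
  1 × C: 3 H
  1 × C (aromatic): 1 H
  1 × C: no H
  1 × N: 2 H
  1 × N: 1 H
  1 × N (aromatic): no H
  1 × O: 1 H
  1 × S: 1 H
  Total hydrogens = 15.

15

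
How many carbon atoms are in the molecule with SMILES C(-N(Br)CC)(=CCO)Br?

The symbol for carbon appears 5 times in the SMILES.

5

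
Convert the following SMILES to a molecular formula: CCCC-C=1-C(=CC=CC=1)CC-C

Heavy atoms from the SMILES: 13 C.
Implicit hydrogens by atom environment:
  5 × C: 2 H each → 10
  4 × C (aromatic): 1 H each → 4
  2 × C: 3 H each → 6
  2 × C (aromatic): no H
  Total hydrogens = 20.
Molecular formula: C13H20

C13H20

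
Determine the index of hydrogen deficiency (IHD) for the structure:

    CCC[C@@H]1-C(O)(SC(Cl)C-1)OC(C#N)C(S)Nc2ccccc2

Molecular formula from the SMILES: C16H21ClN2O2S2.
DoU = (2C + 2 + N − H − X)/2 = (2·16 + 2 + 2 − 21 − 1)/2 = 14/2 = 7.
(Structurally: 2 ring(s) + 5 π bond(s) = 7.)

7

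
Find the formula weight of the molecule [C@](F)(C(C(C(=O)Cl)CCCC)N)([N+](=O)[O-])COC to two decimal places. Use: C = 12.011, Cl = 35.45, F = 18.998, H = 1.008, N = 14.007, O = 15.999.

Molecular formula: C10H18ClFN2O4.
M = 10×12.011 + 1×35.45 + 1×18.998 + 18×1.008 + 2×14.007 + 4×15.999 = 284.71 g/mol.

284.71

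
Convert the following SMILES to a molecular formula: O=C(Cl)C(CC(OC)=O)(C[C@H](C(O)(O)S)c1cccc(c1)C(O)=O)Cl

Heavy atoms from the SMILES: 15 C, 2 Cl, 7 O, 1 S.
Implicit hydrogens by atom environment:
  5 × C: no H
  4 × C (aromatic): 1 H each → 4
  4 × O: no H
  3 × O: 1 H each → 3
  2 × C: 2 H each → 4
  2 × C (aromatic): no H
  2 × Cl: no H
  1 × C: 3 H
  1 × C: 1 H
  1 × S: 1 H
  Total hydrogens = 16.
Molecular formula: C15H16Cl2O7S

C15H16Cl2O7S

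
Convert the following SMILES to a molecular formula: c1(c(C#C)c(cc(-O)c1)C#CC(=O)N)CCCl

Heavy atoms from the SMILES: 13 C, 1 Cl, 1 N, 2 O.
Implicit hydrogens by atom environment:
  4 × C (aromatic): no H
  4 × C: no H
  2 × C: 2 H each → 4
  2 × C (aromatic): 1 H each → 2
  1 × C: 1 H
  1 × Cl: no H
  1 × N: 2 H
  1 × O: 1 H
  1 × O: no H
  Total hydrogens = 10.
Molecular formula: C13H10ClNO2

C13H10ClNO2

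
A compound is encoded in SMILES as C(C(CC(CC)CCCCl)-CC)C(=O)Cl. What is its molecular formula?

C12H22Cl2O

Heavy atoms from the SMILES: 12 C, 2 Cl, 1 O.
Implicit hydrogens by atom environment:
  7 × C: 2 H each → 14
  2 × C: 3 H each → 6
  2 × C: 1 H each → 2
  2 × Cl: no H
  1 × C: no H
  1 × O: no H
  Total hydrogens = 22.
Molecular formula: C12H22Cl2O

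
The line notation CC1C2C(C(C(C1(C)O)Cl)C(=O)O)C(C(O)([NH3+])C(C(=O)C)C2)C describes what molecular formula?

Heavy atoms from the SMILES: 16 C, 1 Cl, 1 N, 5 O.
Implicit hydrogens by atom environment:
  7 × C: 1 H each → 7
  4 × C: 3 H each → 12
  4 × C: no H
  3 × O: 1 H each → 3
  2 × O: no H
  1 × C: 2 H
  1 × Cl: no H
  1 × N (charge +1): 3 H
  Total hydrogens = 27.
Net charge +1.
Molecular formula: C16H27ClNO5+

C16H27ClNO5+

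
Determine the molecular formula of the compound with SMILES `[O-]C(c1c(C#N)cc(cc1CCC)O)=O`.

C11H10NO3-

Heavy atoms from the SMILES: 11 C, 1 N, 3 O.
Implicit hydrogens by atom environment:
  4 × C (aromatic): no H
  2 × C: 2 H each → 4
  2 × C (aromatic): 1 H each → 2
  2 × C: no H
  1 × C: 3 H
  1 × N: no H
  1 × O: 1 H
  1 × O: no H
  1 × O (charge -1): no H
  Total hydrogens = 10.
Net charge -1.
Molecular formula: C11H10NO3-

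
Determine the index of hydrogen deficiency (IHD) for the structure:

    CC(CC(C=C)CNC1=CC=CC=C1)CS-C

5

Molecular formula from the SMILES: C15H23NS.
DoU = (2C + 2 + N − H − X)/2 = (2·15 + 2 + 1 − 23 − 0)/2 = 10/2 = 5.
(Structurally: 1 ring(s) + 4 π bond(s) = 5.)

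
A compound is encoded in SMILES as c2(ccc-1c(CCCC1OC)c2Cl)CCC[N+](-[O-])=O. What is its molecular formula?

C14H18ClNO3

Heavy atoms from the SMILES: 14 C, 1 Cl, 1 N, 3 O.
Implicit hydrogens by atom environment:
  6 × C: 2 H each → 12
  4 × C (aromatic): no H
  2 × C (aromatic): 1 H each → 2
  2 × O: no H
  1 × C: 3 H
  1 × C: 1 H
  1 × Cl: no H
  1 × N (charge +1): no H
  1 × O (charge -1): no H
  Total hydrogens = 18.
Molecular formula: C14H18ClNO3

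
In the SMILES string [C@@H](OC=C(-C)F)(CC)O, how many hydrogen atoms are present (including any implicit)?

11

Hydrogens are implicit in SMILES; fill each atom to its normal valence:
  2 × C: 3 H each → 6
  2 × C: 1 H each → 2
  1 × C: 2 H
  1 × C: no H
  1 × F: no H
  1 × O: 1 H
  1 × O: no H
  Total hydrogens = 11.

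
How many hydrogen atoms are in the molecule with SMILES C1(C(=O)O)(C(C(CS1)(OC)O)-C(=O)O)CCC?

16

Hydrogens are implicit in SMILES; fill each atom to its normal valence:
  4 × C: no H
  3 × C: 2 H each → 6
  3 × O: 1 H each → 3
  3 × O: no H
  2 × C: 3 H each → 6
  1 × C: 1 H
  1 × S: no H
  Total hydrogens = 16.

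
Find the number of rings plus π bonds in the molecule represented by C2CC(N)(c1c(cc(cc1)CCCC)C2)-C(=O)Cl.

6

Molecular formula from the SMILES: C15H20ClNO.
DoU = (2C + 2 + N − H − X)/2 = (2·15 + 2 + 1 − 20 − 1)/2 = 12/2 = 6.
(Structurally: 2 ring(s) + 4 π bond(s) = 6.)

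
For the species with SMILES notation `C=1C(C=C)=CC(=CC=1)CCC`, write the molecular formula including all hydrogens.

Heavy atoms from the SMILES: 11 C.
Implicit hydrogens by atom environment:
  4 × C (aromatic): 1 H each → 4
  3 × C: 2 H each → 6
  2 × C (aromatic): no H
  1 × C: 3 H
  1 × C: 1 H
  Total hydrogens = 14.
Molecular formula: C11H14

C11H14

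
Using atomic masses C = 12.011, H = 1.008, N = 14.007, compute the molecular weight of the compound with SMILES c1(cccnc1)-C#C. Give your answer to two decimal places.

Molecular formula: C7H5N.
M = 7×12.011 + 5×1.008 + 1×14.007 = 103.12 g/mol.

103.12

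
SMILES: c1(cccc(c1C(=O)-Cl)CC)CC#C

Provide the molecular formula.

C12H11ClO

Heavy atoms from the SMILES: 12 C, 1 Cl, 1 O.
Implicit hydrogens by atom environment:
  3 × C (aromatic): 1 H each → 3
  3 × C (aromatic): no H
  2 × C: 2 H each → 4
  2 × C: no H
  1 × C: 3 H
  1 × C: 1 H
  1 × Cl: no H
  1 × O: no H
  Total hydrogens = 11.
Molecular formula: C12H11ClO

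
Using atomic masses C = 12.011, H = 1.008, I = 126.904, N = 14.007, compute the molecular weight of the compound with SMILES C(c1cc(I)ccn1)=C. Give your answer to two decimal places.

Molecular formula: C7H6IN.
M = 7×12.011 + 6×1.008 + 1×126.904 + 1×14.007 = 231.04 g/mol.

231.04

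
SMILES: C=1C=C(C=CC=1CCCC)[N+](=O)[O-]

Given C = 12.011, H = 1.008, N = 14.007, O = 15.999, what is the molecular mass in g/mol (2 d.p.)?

179.22

Molecular formula: C10H13NO2.
M = 10×12.011 + 13×1.008 + 1×14.007 + 2×15.999 = 179.22 g/mol.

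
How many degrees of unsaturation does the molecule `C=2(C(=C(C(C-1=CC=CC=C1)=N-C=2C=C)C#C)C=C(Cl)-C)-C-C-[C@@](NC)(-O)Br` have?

12

Molecular formula from the SMILES: C22H22BrClN2O.
DoU = (2C + 2 + N − H − X)/2 = (2·22 + 2 + 2 − 22 − 2)/2 = 24/2 = 12.
(Structurally: 2 ring(s) + 10 π bond(s) = 12.)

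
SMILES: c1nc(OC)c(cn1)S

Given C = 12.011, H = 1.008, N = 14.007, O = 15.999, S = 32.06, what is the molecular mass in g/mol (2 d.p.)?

142.18

Molecular formula: C5H6N2OS.
M = 5×12.011 + 6×1.008 + 2×14.007 + 1×15.999 + 1×32.06 = 142.18 g/mol.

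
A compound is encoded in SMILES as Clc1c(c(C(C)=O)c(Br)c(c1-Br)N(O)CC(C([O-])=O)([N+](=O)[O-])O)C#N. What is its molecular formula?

C12H7Br2ClN3O7-

Heavy atoms from the SMILES: 2 Br, 12 C, 1 Cl, 3 N, 7 O.
Implicit hydrogens by atom environment:
  6 × C (aromatic): no H
  4 × C: no H
  3 × O: no H
  2 × Br: no H
  2 × N: no H
  2 × O: 1 H each → 2
  2 × O (charge -1): no H
  1 × C: 3 H
  1 × C: 2 H
  1 × Cl: no H
  1 × N (charge +1): no H
  Total hydrogens = 7.
Net charge -1.
Molecular formula: C12H7Br2ClN3O7-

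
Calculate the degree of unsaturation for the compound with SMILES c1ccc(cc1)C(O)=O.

Molecular formula from the SMILES: C7H6O2.
DoU = (2C + 2 + N − H − X)/2 = (2·7 + 2 + 0 − 6 − 0)/2 = 10/2 = 5.
(Structurally: 1 ring(s) + 4 π bond(s) = 5.)

5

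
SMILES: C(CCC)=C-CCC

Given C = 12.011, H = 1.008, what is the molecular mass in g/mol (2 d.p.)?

112.22

Molecular formula: C8H16.
M = 8×12.011 + 16×1.008 = 112.22 g/mol.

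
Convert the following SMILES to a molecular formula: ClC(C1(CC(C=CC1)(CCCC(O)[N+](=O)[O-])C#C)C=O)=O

C14H16ClNO5

Heavy atoms from the SMILES: 14 C, 1 Cl, 1 N, 5 O.
Implicit hydrogens by atom environment:
  5 × C: 2 H each → 10
  5 × C: 1 H each → 5
  4 × C: no H
  3 × O: no H
  1 × Cl: no H
  1 × N (charge +1): no H
  1 × O: 1 H
  1 × O (charge -1): no H
  Total hydrogens = 16.
Molecular formula: C14H16ClNO5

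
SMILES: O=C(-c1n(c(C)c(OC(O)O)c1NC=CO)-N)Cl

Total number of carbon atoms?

The symbol for carbon appears 9 times in the SMILES. Lowercase c denotes aromatic carbon and counts toward C.

9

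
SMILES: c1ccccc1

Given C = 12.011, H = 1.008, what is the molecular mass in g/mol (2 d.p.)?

Molecular formula: C6H6.
M = 6×12.011 + 6×1.008 = 78.11 g/mol.

78.11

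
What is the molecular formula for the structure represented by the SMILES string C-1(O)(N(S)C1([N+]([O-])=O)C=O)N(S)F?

C3H4FN3O4S2

Heavy atoms from the SMILES: 3 C, 1 F, 3 N, 4 O, 2 S.
Implicit hydrogens by atom environment:
  2 × C: no H
  2 × N: no H
  2 × O: no H
  2 × S: 1 H each → 2
  1 × C: 1 H
  1 × F: no H
  1 × N (charge +1): no H
  1 × O: 1 H
  1 × O (charge -1): no H
  Total hydrogens = 4.
Molecular formula: C3H4FN3O4S2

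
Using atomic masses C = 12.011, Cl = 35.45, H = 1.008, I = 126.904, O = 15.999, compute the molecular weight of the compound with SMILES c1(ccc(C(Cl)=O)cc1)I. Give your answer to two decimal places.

266.46

Molecular formula: C7H4ClIO.
M = 7×12.011 + 1×35.45 + 4×1.008 + 1×126.904 + 1×15.999 = 266.46 g/mol.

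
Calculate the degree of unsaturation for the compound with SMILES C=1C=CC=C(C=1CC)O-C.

4

Molecular formula from the SMILES: C9H12O.
DoU = (2C + 2 + N − H − X)/2 = (2·9 + 2 + 0 − 12 − 0)/2 = 8/2 = 4.
(Structurally: 1 ring(s) + 3 π bond(s) = 4.)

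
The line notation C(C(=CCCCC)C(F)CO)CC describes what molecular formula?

Heavy atoms from the SMILES: 11 C, 1 F, 1 O.
Implicit hydrogens by atom environment:
  6 × C: 2 H each → 12
  2 × C: 3 H each → 6
  2 × C: 1 H each → 2
  1 × C: no H
  1 × F: no H
  1 × O: 1 H
  Total hydrogens = 21.
Molecular formula: C11H21FO

C11H21FO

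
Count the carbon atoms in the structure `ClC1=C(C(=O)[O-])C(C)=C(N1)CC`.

The symbol for carbon appears 8 times in the SMILES. (Cl is a single chlorine, not C + l.)

8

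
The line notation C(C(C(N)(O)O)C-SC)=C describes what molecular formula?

C6H13NO2S

Heavy atoms from the SMILES: 6 C, 1 N, 2 O, 1 S.
Implicit hydrogens by atom environment:
  2 × C: 2 H each → 4
  2 × C: 1 H each → 2
  2 × O: 1 H each → 2
  1 × C: 3 H
  1 × C: no H
  1 × N: 2 H
  1 × S: no H
  Total hydrogens = 13.
Molecular formula: C6H13NO2S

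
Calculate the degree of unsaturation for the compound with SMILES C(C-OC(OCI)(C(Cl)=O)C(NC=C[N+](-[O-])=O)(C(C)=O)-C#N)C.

6

Molecular formula from the SMILES: C12H15ClIN3O6.
DoU = (2C + 2 + N − H − X)/2 = (2·12 + 2 + 3 − 15 − 2)/2 = 12/2 = 6.
(Structurally: 0 ring(s) + 6 π bond(s) = 6.)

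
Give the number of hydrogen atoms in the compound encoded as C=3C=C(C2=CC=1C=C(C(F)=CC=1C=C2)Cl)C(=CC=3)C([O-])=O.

Hydrogens are implicit in SMILES; fill each atom to its normal valence:
  9 × C (aromatic): 1 H each → 9
  7 × C (aromatic): no H
  1 × C: no H
  1 × Cl: no H
  1 × F: no H
  1 × O: no H
  1 × O (charge -1): no H
  Total hydrogens = 9.

9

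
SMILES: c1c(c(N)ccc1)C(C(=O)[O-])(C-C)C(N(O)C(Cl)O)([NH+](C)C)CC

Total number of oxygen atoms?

The symbol for oxygen appears 4 times in the SMILES.

4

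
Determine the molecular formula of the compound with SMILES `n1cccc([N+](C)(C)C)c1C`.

C9H15N2+

Heavy atoms from the SMILES: 9 C, 2 N.
Implicit hydrogens by atom environment:
  4 × C: 3 H each → 12
  3 × C (aromatic): 1 H each → 3
  2 × C (aromatic): no H
  1 × N (aromatic): no H
  1 × N (charge +1): no H
  Total hydrogens = 15.
Net charge +1.
Molecular formula: C9H15N2+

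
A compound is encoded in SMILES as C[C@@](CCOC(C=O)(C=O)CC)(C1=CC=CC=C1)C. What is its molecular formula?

Heavy atoms from the SMILES: 16 C, 3 O.
Implicit hydrogens by atom environment:
  5 × C (aromatic): 1 H each → 5
  3 × C: 3 H each → 9
  3 × C: 2 H each → 6
  3 × O: no H
  2 × C: 1 H each → 2
  2 × C: no H
  1 × C (aromatic): no H
  Total hydrogens = 22.
Molecular formula: C16H22O3

C16H22O3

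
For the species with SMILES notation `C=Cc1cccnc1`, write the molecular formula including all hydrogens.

Heavy atoms from the SMILES: 7 C, 1 N.
Implicit hydrogens by atom environment:
  4 × C (aromatic): 1 H each → 4
  1 × C: 2 H
  1 × C: 1 H
  1 × C (aromatic): no H
  1 × N (aromatic): no H
  Total hydrogens = 7.
Molecular formula: C7H7N

C7H7N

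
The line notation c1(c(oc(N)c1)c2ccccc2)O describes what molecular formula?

Heavy atoms from the SMILES: 10 C, 1 N, 2 O.
Implicit hydrogens by atom environment:
  6 × C (aromatic): 1 H each → 6
  4 × C (aromatic): no H
  1 × N: 2 H
  1 × O: 1 H
  1 × O (aromatic): no H
  Total hydrogens = 9.
Molecular formula: C10H9NO2

C10H9NO2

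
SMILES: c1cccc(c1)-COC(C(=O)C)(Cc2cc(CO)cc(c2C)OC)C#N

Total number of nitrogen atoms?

1

The symbol for nitrogen appears 1 time in the SMILES.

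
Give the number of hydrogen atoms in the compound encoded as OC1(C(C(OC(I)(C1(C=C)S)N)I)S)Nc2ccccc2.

Hydrogens are implicit in SMILES; fill each atom to its normal valence:
  5 × C (aromatic): 1 H each → 5
  3 × C: 1 H each → 3
  3 × C: no H
  2 × I: no H
  2 × S: 1 H each → 2
  1 × C: 2 H
  1 × C (aromatic): no H
  1 × N: 2 H
  1 × N: 1 H
  1 × O: 1 H
  1 × O: no H
  Total hydrogens = 16.

16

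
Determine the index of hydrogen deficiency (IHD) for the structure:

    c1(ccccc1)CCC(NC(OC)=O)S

5

Molecular formula from the SMILES: C11H15NO2S.
DoU = (2C + 2 + N − H − X)/2 = (2·11 + 2 + 1 − 15 − 0)/2 = 10/2 = 5.
(Structurally: 1 ring(s) + 4 π bond(s) = 5.)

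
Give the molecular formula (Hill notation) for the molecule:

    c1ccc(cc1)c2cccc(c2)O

Heavy atoms from the SMILES: 12 C, 1 O.
Implicit hydrogens by atom environment:
  9 × C (aromatic): 1 H each → 9
  3 × C (aromatic): no H
  1 × O: 1 H
  Total hydrogens = 10.
Molecular formula: C12H10O

C12H10O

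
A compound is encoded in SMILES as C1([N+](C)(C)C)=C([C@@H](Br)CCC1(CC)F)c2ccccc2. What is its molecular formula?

C17H24BrFN+

Heavy atoms from the SMILES: 1 Br, 17 C, 1 F, 1 N.
Implicit hydrogens by atom environment:
  5 × C (aromatic): 1 H each → 5
  4 × C: 3 H each → 12
  3 × C: 2 H each → 6
  3 × C: no H
  1 × Br: no H
  1 × C: 1 H
  1 × C (aromatic): no H
  1 × F: no H
  1 × N (charge +1): no H
  Total hydrogens = 24.
Net charge +1.
Molecular formula: C17H24BrFN+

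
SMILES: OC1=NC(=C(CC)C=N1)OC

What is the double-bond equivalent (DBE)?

4

Molecular formula from the SMILES: C7H10N2O2.
DoU = (2C + 2 + N − H − X)/2 = (2·7 + 2 + 2 − 10 − 0)/2 = 8/2 = 4.
(Structurally: 1 ring(s) + 3 π bond(s) = 4.)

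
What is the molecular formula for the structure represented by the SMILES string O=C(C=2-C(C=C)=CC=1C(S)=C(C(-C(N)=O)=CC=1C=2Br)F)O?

Heavy atoms from the SMILES: 1 Br, 14 C, 1 F, 1 N, 3 O, 1 S.
Implicit hydrogens by atom environment:
  8 × C (aromatic): no H
  2 × C (aromatic): 1 H each → 2
  2 × C: no H
  2 × O: no H
  1 × Br: no H
  1 × C: 2 H
  1 × C: 1 H
  1 × F: no H
  1 × N: 2 H
  1 × O: 1 H
  1 × S: 1 H
  Total hydrogens = 9.
Molecular formula: C14H9BrFNO3S

C14H9BrFNO3S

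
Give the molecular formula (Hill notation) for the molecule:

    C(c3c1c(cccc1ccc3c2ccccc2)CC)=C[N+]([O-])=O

C20H17NO2

Heavy atoms from the SMILES: 20 C, 1 N, 2 O.
Implicit hydrogens by atom environment:
  10 × C (aromatic): 1 H each → 10
  6 × C (aromatic): no H
  2 × C: 1 H each → 2
  1 × C: 3 H
  1 × C: 2 H
  1 × N (charge +1): no H
  1 × O: no H
  1 × O (charge -1): no H
  Total hydrogens = 17.
Molecular formula: C20H17NO2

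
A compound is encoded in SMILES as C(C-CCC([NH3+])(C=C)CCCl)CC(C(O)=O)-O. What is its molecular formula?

C12H23ClNO3+

Heavy atoms from the SMILES: 12 C, 1 Cl, 1 N, 3 O.
Implicit hydrogens by atom environment:
  8 × C: 2 H each → 16
  2 × C: 1 H each → 2
  2 × C: no H
  2 × O: 1 H each → 2
  1 × Cl: no H
  1 × N (charge +1): 3 H
  1 × O: no H
  Total hydrogens = 23.
Net charge +1.
Molecular formula: C12H23ClNO3+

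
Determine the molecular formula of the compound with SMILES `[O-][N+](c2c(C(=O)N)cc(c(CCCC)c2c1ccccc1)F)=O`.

Heavy atoms from the SMILES: 17 C, 1 F, 2 N, 3 O.
Implicit hydrogens by atom environment:
  6 × C (aromatic): 1 H each → 6
  6 × C (aromatic): no H
  3 × C: 2 H each → 6
  2 × O: no H
  1 × C: 3 H
  1 × C: no H
  1 × F: no H
  1 × N: 2 H
  1 × N (charge +1): no H
  1 × O (charge -1): no H
  Total hydrogens = 17.
Molecular formula: C17H17FN2O3

C17H17FN2O3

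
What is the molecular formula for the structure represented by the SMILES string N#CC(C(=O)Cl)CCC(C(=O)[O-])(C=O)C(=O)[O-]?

Heavy atoms from the SMILES: 9 C, 1 Cl, 1 N, 6 O.
Implicit hydrogens by atom environment:
  5 × C: no H
  4 × O: no H
  2 × C: 2 H each → 4
  2 × C: 1 H each → 2
  2 × O (charge -1): no H
  1 × Cl: no H
  1 × N: no H
  Total hydrogens = 6.
Net charge -2.
Molecular formula: [C9H6ClNO6]2-

[C9H6ClNO6]2-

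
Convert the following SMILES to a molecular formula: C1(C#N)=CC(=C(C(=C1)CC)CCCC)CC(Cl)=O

Heavy atoms from the SMILES: 15 C, 1 Cl, 1 N, 1 O.
Implicit hydrogens by atom environment:
  5 × C: 2 H each → 10
  4 × C (aromatic): no H
  2 × C: 3 H each → 6
  2 × C (aromatic): 1 H each → 2
  2 × C: no H
  1 × Cl: no H
  1 × N: no H
  1 × O: no H
  Total hydrogens = 18.
Molecular formula: C15H18ClNO

C15H18ClNO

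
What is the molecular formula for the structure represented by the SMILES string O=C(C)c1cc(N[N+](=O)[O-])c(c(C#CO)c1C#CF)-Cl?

C12H6ClFN2O4

Heavy atoms from the SMILES: 12 C, 1 Cl, 1 F, 2 N, 4 O.
Implicit hydrogens by atom environment:
  5 × C (aromatic): no H
  5 × C: no H
  2 × O: no H
  1 × C: 3 H
  1 × C (aromatic): 1 H
  1 × Cl: no H
  1 × F: no H
  1 × N: 1 H
  1 × N (charge +1): no H
  1 × O: 1 H
  1 × O (charge -1): no H
  Total hydrogens = 6.
Molecular formula: C12H6ClFN2O4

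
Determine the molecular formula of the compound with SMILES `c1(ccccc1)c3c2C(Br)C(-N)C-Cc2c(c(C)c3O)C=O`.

C18H18BrNO2

Heavy atoms from the SMILES: 1 Br, 18 C, 1 N, 2 O.
Implicit hydrogens by atom environment:
  7 × C (aromatic): no H
  5 × C (aromatic): 1 H each → 5
  3 × C: 1 H each → 3
  2 × C: 2 H each → 4
  1 × Br: no H
  1 × C: 3 H
  1 × N: 2 H
  1 × O: 1 H
  1 × O: no H
  Total hydrogens = 18.
Molecular formula: C18H18BrNO2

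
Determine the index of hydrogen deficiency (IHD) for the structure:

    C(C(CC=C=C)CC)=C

Molecular formula from the SMILES: C9H14.
DoU = (2C + 2 + N − H − X)/2 = (2·9 + 2 + 0 − 14 − 0)/2 = 6/2 = 3.
(Structurally: 0 ring(s) + 3 π bond(s) = 3.)

3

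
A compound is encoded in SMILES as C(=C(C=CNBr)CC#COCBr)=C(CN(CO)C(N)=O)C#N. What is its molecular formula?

C13H14Br2N4O3

Heavy atoms from the SMILES: 2 Br, 13 C, 4 N, 3 O.
Implicit hydrogens by atom environment:
  7 × C: no H
  4 × C: 2 H each → 8
  2 × Br: no H
  2 × C: 1 H each → 2
  2 × N: no H
  2 × O: no H
  1 × N: 2 H
  1 × N: 1 H
  1 × O: 1 H
  Total hydrogens = 14.
Molecular formula: C13H14Br2N4O3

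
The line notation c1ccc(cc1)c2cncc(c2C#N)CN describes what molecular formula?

C13H11N3

Heavy atoms from the SMILES: 13 C, 3 N.
Implicit hydrogens by atom environment:
  7 × C (aromatic): 1 H each → 7
  4 × C (aromatic): no H
  1 × C: 2 H
  1 × C: no H
  1 × N: 2 H
  1 × N (aromatic): no H
  1 × N: no H
  Total hydrogens = 11.
Molecular formula: C13H11N3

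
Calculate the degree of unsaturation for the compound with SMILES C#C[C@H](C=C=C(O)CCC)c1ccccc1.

8

Molecular formula from the SMILES: C15H16O.
DoU = (2C + 2 + N − H − X)/2 = (2·15 + 2 + 0 − 16 − 0)/2 = 16/2 = 8.
(Structurally: 1 ring(s) + 7 π bond(s) = 8.)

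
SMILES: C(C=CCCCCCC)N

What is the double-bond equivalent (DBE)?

Molecular formula from the SMILES: C9H19N.
DoU = (2C + 2 + N − H − X)/2 = (2·9 + 2 + 1 − 19 − 0)/2 = 2/2 = 1.
(Structurally: 0 ring(s) + 1 π bond(s) = 1.)

1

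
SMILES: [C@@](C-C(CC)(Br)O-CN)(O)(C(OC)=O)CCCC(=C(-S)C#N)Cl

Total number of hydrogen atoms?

Hydrogens are implicit in SMILES; fill each atom to its normal valence:
  6 × C: 2 H each → 12
  6 × C: no H
  3 × O: no H
  2 × C: 3 H each → 6
  1 × Br: no H
  1 × Cl: no H
  1 × N: 2 H
  1 × N: no H
  1 × O: 1 H
  1 × S: 1 H
  Total hydrogens = 22.

22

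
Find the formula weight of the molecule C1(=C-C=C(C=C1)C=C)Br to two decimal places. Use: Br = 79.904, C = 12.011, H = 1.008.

183.05

Molecular formula: C8H7Br.
M = 1×79.904 + 8×12.011 + 7×1.008 = 183.05 g/mol.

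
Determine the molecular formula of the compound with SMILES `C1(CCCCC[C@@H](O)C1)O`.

C8H16O2

Heavy atoms from the SMILES: 8 C, 2 O.
Implicit hydrogens by atom environment:
  6 × C: 2 H each → 12
  2 × C: 1 H each → 2
  2 × O: 1 H each → 2
  Total hydrogens = 16.
Molecular formula: C8H16O2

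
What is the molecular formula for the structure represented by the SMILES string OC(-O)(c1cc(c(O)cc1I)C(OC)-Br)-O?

C9H10BrIO5

Heavy atoms from the SMILES: 1 Br, 9 C, 1 I, 5 O.
Implicit hydrogens by atom environment:
  4 × C (aromatic): no H
  4 × O: 1 H each → 4
  2 × C (aromatic): 1 H each → 2
  1 × Br: no H
  1 × C: 3 H
  1 × C: 1 H
  1 × C: no H
  1 × I: no H
  1 × O: no H
  Total hydrogens = 10.
Molecular formula: C9H10BrIO5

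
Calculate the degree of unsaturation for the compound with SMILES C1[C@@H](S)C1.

Molecular formula from the SMILES: C3H6S.
DoU = (2C + 2 + N − H − X)/2 = (2·3 + 2 + 0 − 6 − 0)/2 = 2/2 = 1.
(Structurally: 1 ring(s) + 0 π bond(s) = 1.)

1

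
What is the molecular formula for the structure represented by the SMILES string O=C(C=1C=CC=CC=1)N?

C7H7NO

Heavy atoms from the SMILES: 7 C, 1 N, 1 O.
Implicit hydrogens by atom environment:
  5 × C (aromatic): 1 H each → 5
  1 × C (aromatic): no H
  1 × C: no H
  1 × N: 2 H
  1 × O: no H
  Total hydrogens = 7.
Molecular formula: C7H7NO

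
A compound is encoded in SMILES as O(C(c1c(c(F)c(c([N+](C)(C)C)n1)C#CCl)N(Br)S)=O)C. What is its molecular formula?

C12H13BrClFN3O2S+

Heavy atoms from the SMILES: 1 Br, 12 C, 1 Cl, 1 F, 3 N, 2 O, 1 S.
Implicit hydrogens by atom environment:
  5 × C (aromatic): no H
  4 × C: 3 H each → 12
  3 × C: no H
  2 × O: no H
  1 × Br: no H
  1 × Cl: no H
  1 × F: no H
  1 × N (aromatic): no H
  1 × N: no H
  1 × N (charge +1): no H
  1 × S: 1 H
  Total hydrogens = 13.
Net charge +1.
Molecular formula: C12H13BrClFN3O2S+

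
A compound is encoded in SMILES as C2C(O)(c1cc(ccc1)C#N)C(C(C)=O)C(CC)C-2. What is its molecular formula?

Heavy atoms from the SMILES: 16 C, 1 N, 2 O.
Implicit hydrogens by atom environment:
  4 × C (aromatic): 1 H each → 4
  3 × C: 2 H each → 6
  3 × C: no H
  2 × C: 3 H each → 6
  2 × C: 1 H each → 2
  2 × C (aromatic): no H
  1 × N: no H
  1 × O: 1 H
  1 × O: no H
  Total hydrogens = 19.
Molecular formula: C16H19NO2

C16H19NO2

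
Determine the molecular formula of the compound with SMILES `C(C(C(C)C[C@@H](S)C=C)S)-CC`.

Heavy atoms from the SMILES: 10 C, 2 S.
Implicit hydrogens by atom environment:
  4 × C: 2 H each → 8
  4 × C: 1 H each → 4
  2 × C: 3 H each → 6
  2 × S: 1 H each → 2
  Total hydrogens = 20.
Molecular formula: C10H20S2

C10H20S2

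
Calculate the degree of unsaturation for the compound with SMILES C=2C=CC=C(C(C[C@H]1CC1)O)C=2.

Molecular formula from the SMILES: C11H14O.
DoU = (2C + 2 + N − H − X)/2 = (2·11 + 2 + 0 − 14 − 0)/2 = 10/2 = 5.
(Structurally: 2 ring(s) + 3 π bond(s) = 5.)

5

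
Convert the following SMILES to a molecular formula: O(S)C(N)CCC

C4H11NOS

Heavy atoms from the SMILES: 4 C, 1 N, 1 O, 1 S.
Implicit hydrogens by atom environment:
  2 × C: 2 H each → 4
  1 × C: 3 H
  1 × C: 1 H
  1 × N: 2 H
  1 × O: no H
  1 × S: 1 H
  Total hydrogens = 11.
Molecular formula: C4H11NOS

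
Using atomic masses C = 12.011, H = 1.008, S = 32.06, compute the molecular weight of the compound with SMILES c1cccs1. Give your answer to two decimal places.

Molecular formula: C4H4S.
M = 4×12.011 + 4×1.008 + 1×32.06 = 84.14 g/mol.

84.14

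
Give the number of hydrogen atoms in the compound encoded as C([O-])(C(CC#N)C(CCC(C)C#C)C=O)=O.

14

Hydrogens are implicit in SMILES; fill each atom to its normal valence:
  5 × C: 1 H each → 5
  3 × C: 2 H each → 6
  3 × C: no H
  2 × O: no H
  1 × C: 3 H
  1 × N: no H
  1 × O (charge -1): no H
  Total hydrogens = 14.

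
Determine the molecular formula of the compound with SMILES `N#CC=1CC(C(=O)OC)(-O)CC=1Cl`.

Heavy atoms from the SMILES: 8 C, 1 Cl, 1 N, 3 O.
Implicit hydrogens by atom environment:
  5 × C: no H
  2 × C: 2 H each → 4
  2 × O: no H
  1 × C: 3 H
  1 × Cl: no H
  1 × N: no H
  1 × O: 1 H
  Total hydrogens = 8.
Molecular formula: C8H8ClNO3

C8H8ClNO3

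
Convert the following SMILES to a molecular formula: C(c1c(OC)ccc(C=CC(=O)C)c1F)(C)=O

C13H13FO3

Heavy atoms from the SMILES: 13 C, 1 F, 3 O.
Implicit hydrogens by atom environment:
  4 × C (aromatic): no H
  3 × C: 3 H each → 9
  3 × O: no H
  2 × C (aromatic): 1 H each → 2
  2 × C: 1 H each → 2
  2 × C: no H
  1 × F: no H
  Total hydrogens = 13.
Molecular formula: C13H13FO3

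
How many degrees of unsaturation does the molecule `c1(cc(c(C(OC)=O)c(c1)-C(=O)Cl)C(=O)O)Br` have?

Molecular formula from the SMILES: C10H6BrClO5.
DoU = (2C + 2 + N − H − X)/2 = (2·10 + 2 + 0 − 6 − 2)/2 = 14/2 = 7.
(Structurally: 1 ring(s) + 6 π bond(s) = 7.)

7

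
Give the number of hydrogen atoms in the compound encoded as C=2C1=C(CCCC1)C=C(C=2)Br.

11

Hydrogens are implicit in SMILES; fill each atom to its normal valence:
  4 × C: 2 H each → 8
  3 × C (aromatic): 1 H each → 3
  3 × C (aromatic): no H
  1 × Br: no H
  Total hydrogens = 11.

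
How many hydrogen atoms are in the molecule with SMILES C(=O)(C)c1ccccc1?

8

Hydrogens are implicit in SMILES; fill each atom to its normal valence:
  5 × C (aromatic): 1 H each → 5
  1 × C: 3 H
  1 × C (aromatic): no H
  1 × C: no H
  1 × O: no H
  Total hydrogens = 8.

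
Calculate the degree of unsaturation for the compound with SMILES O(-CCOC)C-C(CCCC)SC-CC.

0

Molecular formula from the SMILES: C12H26O2S.
DoU = (2C + 2 + N − H − X)/2 = (2·12 + 2 + 0 − 26 − 0)/2 = 0/2 = 0.
(Structurally: 0 ring(s) + 0 π bond(s) = 0.)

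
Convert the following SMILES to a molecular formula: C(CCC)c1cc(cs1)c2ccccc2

Heavy atoms from the SMILES: 14 C, 1 S.
Implicit hydrogens by atom environment:
  7 × C (aromatic): 1 H each → 7
  3 × C: 2 H each → 6
  3 × C (aromatic): no H
  1 × C: 3 H
  1 × S (aromatic): no H
  Total hydrogens = 16.
Molecular formula: C14H16S

C14H16S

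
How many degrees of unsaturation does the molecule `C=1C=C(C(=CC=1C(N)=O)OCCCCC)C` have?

Molecular formula from the SMILES: C13H19NO2.
DoU = (2C + 2 + N − H − X)/2 = (2·13 + 2 + 1 − 19 − 0)/2 = 10/2 = 5.
(Structurally: 1 ring(s) + 4 π bond(s) = 5.)

5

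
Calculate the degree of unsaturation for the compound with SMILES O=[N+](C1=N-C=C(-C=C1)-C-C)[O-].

5

Molecular formula from the SMILES: C7H8N2O2.
DoU = (2C + 2 + N − H − X)/2 = (2·7 + 2 + 2 − 8 − 0)/2 = 10/2 = 5.
(Structurally: 1 ring(s) + 4 π bond(s) = 5.)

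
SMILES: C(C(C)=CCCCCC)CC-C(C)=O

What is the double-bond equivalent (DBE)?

Molecular formula from the SMILES: C13H24O.
DoU = (2C + 2 + N − H − X)/2 = (2·13 + 2 + 0 − 24 − 0)/2 = 4/2 = 2.
(Structurally: 0 ring(s) + 2 π bond(s) = 2.)

2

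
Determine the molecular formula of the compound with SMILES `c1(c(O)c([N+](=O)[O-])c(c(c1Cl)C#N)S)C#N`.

C8H2ClN3O3S

Heavy atoms from the SMILES: 8 C, 1 Cl, 3 N, 3 O, 1 S.
Implicit hydrogens by atom environment:
  6 × C (aromatic): no H
  2 × C: no H
  2 × N: no H
  1 × Cl: no H
  1 × N (charge +1): no H
  1 × O: 1 H
  1 × O: no H
  1 × O (charge -1): no H
  1 × S: 1 H
  Total hydrogens = 2.
Molecular formula: C8H2ClN3O3S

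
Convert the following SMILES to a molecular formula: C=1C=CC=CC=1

C6H6

Heavy atoms from the SMILES: 6 C.
Implicit hydrogens by atom environment:
  6 × C (aromatic): 1 H each → 6
  Total hydrogens = 6.
Molecular formula: C6H6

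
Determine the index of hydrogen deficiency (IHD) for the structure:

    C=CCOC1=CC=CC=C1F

5

Molecular formula from the SMILES: C9H9FO.
DoU = (2C + 2 + N − H − X)/2 = (2·9 + 2 + 0 − 9 − 1)/2 = 10/2 = 5.
(Structurally: 1 ring(s) + 4 π bond(s) = 5.)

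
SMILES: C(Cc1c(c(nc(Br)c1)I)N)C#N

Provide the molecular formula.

C8H7BrIN3

Heavy atoms from the SMILES: 1 Br, 8 C, 1 I, 3 N.
Implicit hydrogens by atom environment:
  4 × C (aromatic): no H
  2 × C: 2 H each → 4
  1 × Br: no H
  1 × C (aromatic): 1 H
  1 × C: no H
  1 × I: no H
  1 × N: 2 H
  1 × N (aromatic): no H
  1 × N: no H
  Total hydrogens = 7.
Molecular formula: C8H7BrIN3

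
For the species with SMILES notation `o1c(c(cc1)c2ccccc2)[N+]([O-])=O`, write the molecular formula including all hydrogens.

Heavy atoms from the SMILES: 10 C, 1 N, 3 O.
Implicit hydrogens by atom environment:
  7 × C (aromatic): 1 H each → 7
  3 × C (aromatic): no H
  1 × N (charge +1): no H
  1 × O (aromatic): no H
  1 × O: no H
  1 × O (charge -1): no H
  Total hydrogens = 7.
Molecular formula: C10H7NO3

C10H7NO3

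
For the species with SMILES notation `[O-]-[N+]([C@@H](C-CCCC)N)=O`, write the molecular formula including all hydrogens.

Heavy atoms from the SMILES: 6 C, 2 N, 2 O.
Implicit hydrogens by atom environment:
  4 × C: 2 H each → 8
  1 × C: 3 H
  1 × C: 1 H
  1 × N: 2 H
  1 × N (charge +1): no H
  1 × O: no H
  1 × O (charge -1): no H
  Total hydrogens = 14.
Molecular formula: C6H14N2O2

C6H14N2O2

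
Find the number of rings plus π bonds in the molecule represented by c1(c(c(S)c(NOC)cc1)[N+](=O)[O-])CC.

Molecular formula from the SMILES: C9H12N2O3S.
DoU = (2C + 2 + N − H − X)/2 = (2·9 + 2 + 2 − 12 − 0)/2 = 10/2 = 5.
(Structurally: 1 ring(s) + 4 π bond(s) = 5.)

5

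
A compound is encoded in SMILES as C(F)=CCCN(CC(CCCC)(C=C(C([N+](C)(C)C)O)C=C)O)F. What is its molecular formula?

C18H33F2N2O2+

Heavy atoms from the SMILES: 18 C, 2 F, 2 N, 2 O.
Implicit hydrogens by atom environment:
  7 × C: 2 H each → 14
  5 × C: 1 H each → 5
  4 × C: 3 H each → 12
  2 × C: no H
  2 × F: no H
  2 × O: 1 H each → 2
  1 × N: no H
  1 × N (charge +1): no H
  Total hydrogens = 33.
Net charge +1.
Molecular formula: C18H33F2N2O2+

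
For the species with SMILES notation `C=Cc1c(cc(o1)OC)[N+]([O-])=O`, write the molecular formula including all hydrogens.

C7H7NO4

Heavy atoms from the SMILES: 7 C, 1 N, 4 O.
Implicit hydrogens by atom environment:
  3 × C (aromatic): no H
  2 × O: no H
  1 × C: 3 H
  1 × C: 2 H
  1 × C (aromatic): 1 H
  1 × C: 1 H
  1 × N (charge +1): no H
  1 × O (aromatic): no H
  1 × O (charge -1): no H
  Total hydrogens = 7.
Molecular formula: C7H7NO4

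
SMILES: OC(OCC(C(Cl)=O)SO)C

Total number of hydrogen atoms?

Hydrogens are implicit in SMILES; fill each atom to its normal valence:
  2 × C: 1 H each → 2
  2 × O: 1 H each → 2
  2 × O: no H
  1 × C: 3 H
  1 × C: 2 H
  1 × C: no H
  1 × Cl: no H
  1 × S: no H
  Total hydrogens = 9.

9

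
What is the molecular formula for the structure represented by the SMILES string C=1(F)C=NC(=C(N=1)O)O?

C4H3FN2O2

Heavy atoms from the SMILES: 4 C, 1 F, 2 N, 2 O.
Implicit hydrogens by atom environment:
  3 × C (aromatic): no H
  2 × N (aromatic): no H
  2 × O: 1 H each → 2
  1 × C (aromatic): 1 H
  1 × F: no H
  Total hydrogens = 3.
Molecular formula: C4H3FN2O2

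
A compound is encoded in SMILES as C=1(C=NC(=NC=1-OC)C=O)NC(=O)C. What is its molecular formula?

Heavy atoms from the SMILES: 8 C, 3 N, 3 O.
Implicit hydrogens by atom environment:
  3 × C (aromatic): no H
  3 × O: no H
  2 × C: 3 H each → 6
  2 × N (aromatic): no H
  1 × C (aromatic): 1 H
  1 × C: 1 H
  1 × C: no H
  1 × N: 1 H
  Total hydrogens = 9.
Molecular formula: C8H9N3O3

C8H9N3O3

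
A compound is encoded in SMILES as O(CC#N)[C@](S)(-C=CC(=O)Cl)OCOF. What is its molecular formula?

Heavy atoms from the SMILES: 7 C, 1 Cl, 1 F, 1 N, 4 O, 1 S.
Implicit hydrogens by atom environment:
  4 × O: no H
  3 × C: no H
  2 × C: 2 H each → 4
  2 × C: 1 H each → 2
  1 × Cl: no H
  1 × F: no H
  1 × N: no H
  1 × S: 1 H
  Total hydrogens = 7.
Molecular formula: C7H7ClFNO4S

C7H7ClFNO4S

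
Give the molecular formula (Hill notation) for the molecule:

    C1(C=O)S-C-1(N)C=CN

Heavy atoms from the SMILES: 5 C, 2 N, 1 O, 1 S.
Implicit hydrogens by atom environment:
  4 × C: 1 H each → 4
  2 × N: 2 H each → 4
  1 × C: no H
  1 × O: no H
  1 × S: no H
  Total hydrogens = 8.
Molecular formula: C5H8N2OS

C5H8N2OS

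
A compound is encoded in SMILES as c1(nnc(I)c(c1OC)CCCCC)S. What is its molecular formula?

C10H15IN2OS

Heavy atoms from the SMILES: 10 C, 1 I, 2 N, 1 O, 1 S.
Implicit hydrogens by atom environment:
  4 × C: 2 H each → 8
  4 × C (aromatic): no H
  2 × C: 3 H each → 6
  2 × N (aromatic): no H
  1 × I: no H
  1 × O: no H
  1 × S: 1 H
  Total hydrogens = 15.
Molecular formula: C10H15IN2OS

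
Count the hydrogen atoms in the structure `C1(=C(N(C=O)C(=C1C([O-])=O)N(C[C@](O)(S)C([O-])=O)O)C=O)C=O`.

8

Hydrogens are implicit in SMILES; fill each atom to its normal valence:
  5 × O: no H
  4 × C (aromatic): no H
  3 × C: 1 H each → 3
  3 × C: no H
  2 × O: 1 H each → 2
  2 × O (charge -1): no H
  1 × C: 2 H
  1 × N (aromatic): no H
  1 × N: no H
  1 × S: 1 H
  Total hydrogens = 8.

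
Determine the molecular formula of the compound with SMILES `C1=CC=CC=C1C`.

Heavy atoms from the SMILES: 7 C.
Implicit hydrogens by atom environment:
  5 × C (aromatic): 1 H each → 5
  1 × C: 3 H
  1 × C (aromatic): no H
  Total hydrogens = 8.
Molecular formula: C7H8

C7H8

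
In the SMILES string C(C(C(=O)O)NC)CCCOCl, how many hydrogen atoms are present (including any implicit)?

Hydrogens are implicit in SMILES; fill each atom to its normal valence:
  4 × C: 2 H each → 8
  2 × O: no H
  1 × C: 3 H
  1 × C: 1 H
  1 × C: no H
  1 × Cl: no H
  1 × N: 1 H
  1 × O: 1 H
  Total hydrogens = 14.

14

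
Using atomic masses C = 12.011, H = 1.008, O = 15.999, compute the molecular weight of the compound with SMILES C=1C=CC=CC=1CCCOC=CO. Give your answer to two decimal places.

178.23

Molecular formula: C11H14O2.
M = 11×12.011 + 14×1.008 + 2×15.999 = 178.23 g/mol.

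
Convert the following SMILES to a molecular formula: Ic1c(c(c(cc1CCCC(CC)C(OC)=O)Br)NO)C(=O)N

Heavy atoms from the SMILES: 1 Br, 15 C, 1 I, 2 N, 4 O.
Implicit hydrogens by atom environment:
  5 × C (aromatic): no H
  4 × C: 2 H each → 8
  3 × O: no H
  2 × C: 3 H each → 6
  2 × C: no H
  1 × Br: no H
  1 × C (aromatic): 1 H
  1 × C: 1 H
  1 × I: no H
  1 × N: 2 H
  1 × N: 1 H
  1 × O: 1 H
  Total hydrogens = 20.
Molecular formula: C15H20BrIN2O4

C15H20BrIN2O4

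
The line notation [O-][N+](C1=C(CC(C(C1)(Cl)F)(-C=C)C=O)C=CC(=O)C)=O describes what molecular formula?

Heavy atoms from the SMILES: 13 C, 1 Cl, 1 F, 1 N, 4 O.
Implicit hydrogens by atom environment:
  5 × C: no H
  4 × C: 1 H each → 4
  3 × C: 2 H each → 6
  3 × O: no H
  1 × C: 3 H
  1 × Cl: no H
  1 × F: no H
  1 × N (charge +1): no H
  1 × O (charge -1): no H
  Total hydrogens = 13.
Molecular formula: C13H13ClFNO4

C13H13ClFNO4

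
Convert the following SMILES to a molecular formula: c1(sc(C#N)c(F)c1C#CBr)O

Heavy atoms from the SMILES: 1 Br, 7 C, 1 F, 1 N, 1 O, 1 S.
Implicit hydrogens by atom environment:
  4 × C (aromatic): no H
  3 × C: no H
  1 × Br: no H
  1 × F: no H
  1 × N: no H
  1 × O: 1 H
  1 × S (aromatic): no H
  Total hydrogens = 1.
Molecular formula: C7HBrFNOS

C7HBrFNOS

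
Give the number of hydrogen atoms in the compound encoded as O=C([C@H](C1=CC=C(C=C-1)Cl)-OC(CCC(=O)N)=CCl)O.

Hydrogens are implicit in SMILES; fill each atom to its normal valence:
  4 × C (aromatic): 1 H each → 4
  3 × C: no H
  3 × O: no H
  2 × C: 2 H each → 4
  2 × C: 1 H each → 2
  2 × C (aromatic): no H
  2 × Cl: no H
  1 × N: 2 H
  1 × O: 1 H
  Total hydrogens = 13.

13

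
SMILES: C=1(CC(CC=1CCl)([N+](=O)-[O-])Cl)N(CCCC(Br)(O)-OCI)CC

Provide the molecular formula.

Heavy atoms from the SMILES: 1 Br, 13 C, 2 Cl, 1 I, 2 N, 4 O.
Implicit hydrogens by atom environment:
  8 × C: 2 H each → 16
  4 × C: no H
  2 × Cl: no H
  2 × O: no H
  1 × Br: no H
  1 × C: 3 H
  1 × I: no H
  1 × N: no H
  1 × N (charge +1): no H
  1 × O: 1 H
  1 × O (charge -1): no H
  Total hydrogens = 20.
Molecular formula: C13H20BrCl2IN2O4

C13H20BrCl2IN2O4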